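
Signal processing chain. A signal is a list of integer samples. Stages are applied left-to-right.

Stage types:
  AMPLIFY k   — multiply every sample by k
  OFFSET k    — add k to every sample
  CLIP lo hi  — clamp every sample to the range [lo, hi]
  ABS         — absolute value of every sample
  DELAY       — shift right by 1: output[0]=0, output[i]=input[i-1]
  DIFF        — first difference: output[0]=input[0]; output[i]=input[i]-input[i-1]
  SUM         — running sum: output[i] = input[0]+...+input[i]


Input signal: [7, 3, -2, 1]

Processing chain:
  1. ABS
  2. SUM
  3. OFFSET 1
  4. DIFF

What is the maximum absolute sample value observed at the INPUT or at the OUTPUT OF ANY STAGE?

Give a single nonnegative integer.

Answer: 14

Derivation:
Input: [7, 3, -2, 1] (max |s|=7)
Stage 1 (ABS): |7|=7, |3|=3, |-2|=2, |1|=1 -> [7, 3, 2, 1] (max |s|=7)
Stage 2 (SUM): sum[0..0]=7, sum[0..1]=10, sum[0..2]=12, sum[0..3]=13 -> [7, 10, 12, 13] (max |s|=13)
Stage 3 (OFFSET 1): 7+1=8, 10+1=11, 12+1=13, 13+1=14 -> [8, 11, 13, 14] (max |s|=14)
Stage 4 (DIFF): s[0]=8, 11-8=3, 13-11=2, 14-13=1 -> [8, 3, 2, 1] (max |s|=8)
Overall max amplitude: 14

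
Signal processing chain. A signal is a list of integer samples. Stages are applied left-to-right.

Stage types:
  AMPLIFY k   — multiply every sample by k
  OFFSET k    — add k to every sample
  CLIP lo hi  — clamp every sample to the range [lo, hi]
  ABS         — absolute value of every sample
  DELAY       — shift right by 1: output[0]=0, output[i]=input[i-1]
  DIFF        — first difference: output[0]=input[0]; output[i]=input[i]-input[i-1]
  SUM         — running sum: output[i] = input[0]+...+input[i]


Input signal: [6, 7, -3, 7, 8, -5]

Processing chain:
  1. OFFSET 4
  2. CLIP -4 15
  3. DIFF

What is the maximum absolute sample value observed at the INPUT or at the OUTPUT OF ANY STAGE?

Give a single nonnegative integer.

Input: [6, 7, -3, 7, 8, -5] (max |s|=8)
Stage 1 (OFFSET 4): 6+4=10, 7+4=11, -3+4=1, 7+4=11, 8+4=12, -5+4=-1 -> [10, 11, 1, 11, 12, -1] (max |s|=12)
Stage 2 (CLIP -4 15): clip(10,-4,15)=10, clip(11,-4,15)=11, clip(1,-4,15)=1, clip(11,-4,15)=11, clip(12,-4,15)=12, clip(-1,-4,15)=-1 -> [10, 11, 1, 11, 12, -1] (max |s|=12)
Stage 3 (DIFF): s[0]=10, 11-10=1, 1-11=-10, 11-1=10, 12-11=1, -1-12=-13 -> [10, 1, -10, 10, 1, -13] (max |s|=13)
Overall max amplitude: 13

Answer: 13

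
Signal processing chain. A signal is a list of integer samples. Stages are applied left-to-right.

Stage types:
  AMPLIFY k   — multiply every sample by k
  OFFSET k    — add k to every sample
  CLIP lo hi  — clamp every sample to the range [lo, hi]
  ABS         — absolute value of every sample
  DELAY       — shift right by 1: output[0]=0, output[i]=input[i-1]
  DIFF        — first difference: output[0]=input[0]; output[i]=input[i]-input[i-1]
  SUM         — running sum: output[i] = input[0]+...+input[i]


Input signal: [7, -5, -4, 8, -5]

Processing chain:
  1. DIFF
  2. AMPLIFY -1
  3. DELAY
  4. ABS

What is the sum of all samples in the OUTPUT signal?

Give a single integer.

Input: [7, -5, -4, 8, -5]
Stage 1 (DIFF): s[0]=7, -5-7=-12, -4--5=1, 8--4=12, -5-8=-13 -> [7, -12, 1, 12, -13]
Stage 2 (AMPLIFY -1): 7*-1=-7, -12*-1=12, 1*-1=-1, 12*-1=-12, -13*-1=13 -> [-7, 12, -1, -12, 13]
Stage 3 (DELAY): [0, -7, 12, -1, -12] = [0, -7, 12, -1, -12] -> [0, -7, 12, -1, -12]
Stage 4 (ABS): |0|=0, |-7|=7, |12|=12, |-1|=1, |-12|=12 -> [0, 7, 12, 1, 12]
Output sum: 32

Answer: 32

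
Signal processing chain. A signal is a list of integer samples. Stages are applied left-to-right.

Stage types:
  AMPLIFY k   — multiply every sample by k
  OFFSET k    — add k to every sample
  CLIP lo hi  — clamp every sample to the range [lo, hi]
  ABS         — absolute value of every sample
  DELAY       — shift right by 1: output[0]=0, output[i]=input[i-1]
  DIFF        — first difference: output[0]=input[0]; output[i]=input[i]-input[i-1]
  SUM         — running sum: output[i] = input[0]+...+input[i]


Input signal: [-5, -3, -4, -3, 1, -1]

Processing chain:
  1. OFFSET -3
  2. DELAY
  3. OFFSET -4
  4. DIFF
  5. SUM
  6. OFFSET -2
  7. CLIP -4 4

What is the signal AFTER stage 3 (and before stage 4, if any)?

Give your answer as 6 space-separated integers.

Answer: -4 -12 -10 -11 -10 -6

Derivation:
Input: [-5, -3, -4, -3, 1, -1]
Stage 1 (OFFSET -3): -5+-3=-8, -3+-3=-6, -4+-3=-7, -3+-3=-6, 1+-3=-2, -1+-3=-4 -> [-8, -6, -7, -6, -2, -4]
Stage 2 (DELAY): [0, -8, -6, -7, -6, -2] = [0, -8, -6, -7, -6, -2] -> [0, -8, -6, -7, -6, -2]
Stage 3 (OFFSET -4): 0+-4=-4, -8+-4=-12, -6+-4=-10, -7+-4=-11, -6+-4=-10, -2+-4=-6 -> [-4, -12, -10, -11, -10, -6]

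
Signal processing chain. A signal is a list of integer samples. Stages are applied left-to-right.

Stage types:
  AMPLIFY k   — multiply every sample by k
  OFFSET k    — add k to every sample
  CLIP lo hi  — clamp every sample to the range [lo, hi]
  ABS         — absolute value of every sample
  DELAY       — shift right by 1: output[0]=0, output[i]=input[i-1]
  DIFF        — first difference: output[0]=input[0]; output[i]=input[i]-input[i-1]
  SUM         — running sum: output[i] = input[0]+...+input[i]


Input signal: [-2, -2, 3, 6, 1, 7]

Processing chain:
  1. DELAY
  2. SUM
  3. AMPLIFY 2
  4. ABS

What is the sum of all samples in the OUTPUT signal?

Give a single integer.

Answer: 36

Derivation:
Input: [-2, -2, 3, 6, 1, 7]
Stage 1 (DELAY): [0, -2, -2, 3, 6, 1] = [0, -2, -2, 3, 6, 1] -> [0, -2, -2, 3, 6, 1]
Stage 2 (SUM): sum[0..0]=0, sum[0..1]=-2, sum[0..2]=-4, sum[0..3]=-1, sum[0..4]=5, sum[0..5]=6 -> [0, -2, -4, -1, 5, 6]
Stage 3 (AMPLIFY 2): 0*2=0, -2*2=-4, -4*2=-8, -1*2=-2, 5*2=10, 6*2=12 -> [0, -4, -8, -2, 10, 12]
Stage 4 (ABS): |0|=0, |-4|=4, |-8|=8, |-2|=2, |10|=10, |12|=12 -> [0, 4, 8, 2, 10, 12]
Output sum: 36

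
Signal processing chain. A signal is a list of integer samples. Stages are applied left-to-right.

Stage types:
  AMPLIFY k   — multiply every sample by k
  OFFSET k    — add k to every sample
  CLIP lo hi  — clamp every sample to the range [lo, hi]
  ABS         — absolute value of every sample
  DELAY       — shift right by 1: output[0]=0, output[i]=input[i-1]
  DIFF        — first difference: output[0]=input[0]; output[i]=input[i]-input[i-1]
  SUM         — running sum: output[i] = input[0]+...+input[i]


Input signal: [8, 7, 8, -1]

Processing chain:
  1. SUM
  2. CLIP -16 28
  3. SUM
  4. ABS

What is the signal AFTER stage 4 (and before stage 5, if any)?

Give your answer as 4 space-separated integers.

Answer: 8 23 46 68

Derivation:
Input: [8, 7, 8, -1]
Stage 1 (SUM): sum[0..0]=8, sum[0..1]=15, sum[0..2]=23, sum[0..3]=22 -> [8, 15, 23, 22]
Stage 2 (CLIP -16 28): clip(8,-16,28)=8, clip(15,-16,28)=15, clip(23,-16,28)=23, clip(22,-16,28)=22 -> [8, 15, 23, 22]
Stage 3 (SUM): sum[0..0]=8, sum[0..1]=23, sum[0..2]=46, sum[0..3]=68 -> [8, 23, 46, 68]
Stage 4 (ABS): |8|=8, |23|=23, |46|=46, |68|=68 -> [8, 23, 46, 68]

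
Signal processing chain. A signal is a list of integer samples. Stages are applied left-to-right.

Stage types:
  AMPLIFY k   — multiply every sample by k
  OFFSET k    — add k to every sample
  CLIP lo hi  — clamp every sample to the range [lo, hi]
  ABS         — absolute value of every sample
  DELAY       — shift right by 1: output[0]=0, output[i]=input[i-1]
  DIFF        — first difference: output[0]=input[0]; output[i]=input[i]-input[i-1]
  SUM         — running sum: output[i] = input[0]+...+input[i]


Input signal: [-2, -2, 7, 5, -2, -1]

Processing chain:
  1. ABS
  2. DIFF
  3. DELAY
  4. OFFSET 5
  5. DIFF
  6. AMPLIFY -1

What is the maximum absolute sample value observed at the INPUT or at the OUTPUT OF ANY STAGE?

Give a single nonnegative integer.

Answer: 10

Derivation:
Input: [-2, -2, 7, 5, -2, -1] (max |s|=7)
Stage 1 (ABS): |-2|=2, |-2|=2, |7|=7, |5|=5, |-2|=2, |-1|=1 -> [2, 2, 7, 5, 2, 1] (max |s|=7)
Stage 2 (DIFF): s[0]=2, 2-2=0, 7-2=5, 5-7=-2, 2-5=-3, 1-2=-1 -> [2, 0, 5, -2, -3, -1] (max |s|=5)
Stage 3 (DELAY): [0, 2, 0, 5, -2, -3] = [0, 2, 0, 5, -2, -3] -> [0, 2, 0, 5, -2, -3] (max |s|=5)
Stage 4 (OFFSET 5): 0+5=5, 2+5=7, 0+5=5, 5+5=10, -2+5=3, -3+5=2 -> [5, 7, 5, 10, 3, 2] (max |s|=10)
Stage 5 (DIFF): s[0]=5, 7-5=2, 5-7=-2, 10-5=5, 3-10=-7, 2-3=-1 -> [5, 2, -2, 5, -7, -1] (max |s|=7)
Stage 6 (AMPLIFY -1): 5*-1=-5, 2*-1=-2, -2*-1=2, 5*-1=-5, -7*-1=7, -1*-1=1 -> [-5, -2, 2, -5, 7, 1] (max |s|=7)
Overall max amplitude: 10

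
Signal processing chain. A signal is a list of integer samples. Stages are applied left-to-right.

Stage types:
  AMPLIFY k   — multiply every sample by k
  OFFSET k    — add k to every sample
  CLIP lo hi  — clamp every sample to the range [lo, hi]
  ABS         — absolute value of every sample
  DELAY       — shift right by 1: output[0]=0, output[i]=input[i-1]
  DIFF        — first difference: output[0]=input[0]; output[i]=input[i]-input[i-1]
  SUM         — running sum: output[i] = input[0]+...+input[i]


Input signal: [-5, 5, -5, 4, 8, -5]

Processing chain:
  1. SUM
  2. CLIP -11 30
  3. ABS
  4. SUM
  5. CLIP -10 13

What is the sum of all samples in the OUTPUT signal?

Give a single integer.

Input: [-5, 5, -5, 4, 8, -5]
Stage 1 (SUM): sum[0..0]=-5, sum[0..1]=0, sum[0..2]=-5, sum[0..3]=-1, sum[0..4]=7, sum[0..5]=2 -> [-5, 0, -5, -1, 7, 2]
Stage 2 (CLIP -11 30): clip(-5,-11,30)=-5, clip(0,-11,30)=0, clip(-5,-11,30)=-5, clip(-1,-11,30)=-1, clip(7,-11,30)=7, clip(2,-11,30)=2 -> [-5, 0, -5, -1, 7, 2]
Stage 3 (ABS): |-5|=5, |0|=0, |-5|=5, |-1|=1, |7|=7, |2|=2 -> [5, 0, 5, 1, 7, 2]
Stage 4 (SUM): sum[0..0]=5, sum[0..1]=5, sum[0..2]=10, sum[0..3]=11, sum[0..4]=18, sum[0..5]=20 -> [5, 5, 10, 11, 18, 20]
Stage 5 (CLIP -10 13): clip(5,-10,13)=5, clip(5,-10,13)=5, clip(10,-10,13)=10, clip(11,-10,13)=11, clip(18,-10,13)=13, clip(20,-10,13)=13 -> [5, 5, 10, 11, 13, 13]
Output sum: 57

Answer: 57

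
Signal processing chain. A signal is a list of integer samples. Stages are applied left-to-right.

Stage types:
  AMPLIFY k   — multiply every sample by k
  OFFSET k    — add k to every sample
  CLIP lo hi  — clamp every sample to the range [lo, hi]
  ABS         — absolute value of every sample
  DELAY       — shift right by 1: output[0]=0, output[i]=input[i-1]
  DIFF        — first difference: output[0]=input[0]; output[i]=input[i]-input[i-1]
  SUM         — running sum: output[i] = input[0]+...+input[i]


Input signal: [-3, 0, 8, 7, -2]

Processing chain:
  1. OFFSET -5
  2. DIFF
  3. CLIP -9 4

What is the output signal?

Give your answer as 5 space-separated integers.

Input: [-3, 0, 8, 7, -2]
Stage 1 (OFFSET -5): -3+-5=-8, 0+-5=-5, 8+-5=3, 7+-5=2, -2+-5=-7 -> [-8, -5, 3, 2, -7]
Stage 2 (DIFF): s[0]=-8, -5--8=3, 3--5=8, 2-3=-1, -7-2=-9 -> [-8, 3, 8, -1, -9]
Stage 3 (CLIP -9 4): clip(-8,-9,4)=-8, clip(3,-9,4)=3, clip(8,-9,4)=4, clip(-1,-9,4)=-1, clip(-9,-9,4)=-9 -> [-8, 3, 4, -1, -9]

Answer: -8 3 4 -1 -9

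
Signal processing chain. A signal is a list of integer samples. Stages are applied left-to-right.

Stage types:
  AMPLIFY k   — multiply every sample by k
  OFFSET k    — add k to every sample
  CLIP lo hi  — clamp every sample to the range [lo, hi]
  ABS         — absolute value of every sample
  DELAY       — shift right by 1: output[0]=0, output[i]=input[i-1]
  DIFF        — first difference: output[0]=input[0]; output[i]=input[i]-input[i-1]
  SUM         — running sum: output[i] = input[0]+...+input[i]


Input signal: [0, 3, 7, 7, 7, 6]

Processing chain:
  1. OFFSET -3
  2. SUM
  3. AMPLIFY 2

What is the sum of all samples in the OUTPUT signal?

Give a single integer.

Input: [0, 3, 7, 7, 7, 6]
Stage 1 (OFFSET -3): 0+-3=-3, 3+-3=0, 7+-3=4, 7+-3=4, 7+-3=4, 6+-3=3 -> [-3, 0, 4, 4, 4, 3]
Stage 2 (SUM): sum[0..0]=-3, sum[0..1]=-3, sum[0..2]=1, sum[0..3]=5, sum[0..4]=9, sum[0..5]=12 -> [-3, -3, 1, 5, 9, 12]
Stage 3 (AMPLIFY 2): -3*2=-6, -3*2=-6, 1*2=2, 5*2=10, 9*2=18, 12*2=24 -> [-6, -6, 2, 10, 18, 24]
Output sum: 42

Answer: 42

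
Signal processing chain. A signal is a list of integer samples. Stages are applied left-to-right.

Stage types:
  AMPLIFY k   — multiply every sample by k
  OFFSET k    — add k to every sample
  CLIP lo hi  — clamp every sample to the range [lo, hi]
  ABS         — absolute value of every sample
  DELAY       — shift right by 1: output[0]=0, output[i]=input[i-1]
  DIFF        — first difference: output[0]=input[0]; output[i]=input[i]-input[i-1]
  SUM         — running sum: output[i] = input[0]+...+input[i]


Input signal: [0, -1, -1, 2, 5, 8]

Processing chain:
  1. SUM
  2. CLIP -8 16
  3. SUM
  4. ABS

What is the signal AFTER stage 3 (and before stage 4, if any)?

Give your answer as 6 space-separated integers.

Input: [0, -1, -1, 2, 5, 8]
Stage 1 (SUM): sum[0..0]=0, sum[0..1]=-1, sum[0..2]=-2, sum[0..3]=0, sum[0..4]=5, sum[0..5]=13 -> [0, -1, -2, 0, 5, 13]
Stage 2 (CLIP -8 16): clip(0,-8,16)=0, clip(-1,-8,16)=-1, clip(-2,-8,16)=-2, clip(0,-8,16)=0, clip(5,-8,16)=5, clip(13,-8,16)=13 -> [0, -1, -2, 0, 5, 13]
Stage 3 (SUM): sum[0..0]=0, sum[0..1]=-1, sum[0..2]=-3, sum[0..3]=-3, sum[0..4]=2, sum[0..5]=15 -> [0, -1, -3, -3, 2, 15]

Answer: 0 -1 -3 -3 2 15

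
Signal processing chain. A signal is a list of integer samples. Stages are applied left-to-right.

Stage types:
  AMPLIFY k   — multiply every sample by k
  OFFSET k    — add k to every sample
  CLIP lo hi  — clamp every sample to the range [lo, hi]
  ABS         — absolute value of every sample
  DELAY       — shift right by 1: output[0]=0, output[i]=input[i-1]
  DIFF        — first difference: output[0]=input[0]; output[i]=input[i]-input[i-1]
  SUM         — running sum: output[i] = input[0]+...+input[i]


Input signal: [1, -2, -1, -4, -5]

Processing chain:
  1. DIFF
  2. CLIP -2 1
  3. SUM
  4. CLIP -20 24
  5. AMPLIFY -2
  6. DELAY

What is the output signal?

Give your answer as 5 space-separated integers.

Answer: 0 -2 2 0 4

Derivation:
Input: [1, -2, -1, -4, -5]
Stage 1 (DIFF): s[0]=1, -2-1=-3, -1--2=1, -4--1=-3, -5--4=-1 -> [1, -3, 1, -3, -1]
Stage 2 (CLIP -2 1): clip(1,-2,1)=1, clip(-3,-2,1)=-2, clip(1,-2,1)=1, clip(-3,-2,1)=-2, clip(-1,-2,1)=-1 -> [1, -2, 1, -2, -1]
Stage 3 (SUM): sum[0..0]=1, sum[0..1]=-1, sum[0..2]=0, sum[0..3]=-2, sum[0..4]=-3 -> [1, -1, 0, -2, -3]
Stage 4 (CLIP -20 24): clip(1,-20,24)=1, clip(-1,-20,24)=-1, clip(0,-20,24)=0, clip(-2,-20,24)=-2, clip(-3,-20,24)=-3 -> [1, -1, 0, -2, -3]
Stage 5 (AMPLIFY -2): 1*-2=-2, -1*-2=2, 0*-2=0, -2*-2=4, -3*-2=6 -> [-2, 2, 0, 4, 6]
Stage 6 (DELAY): [0, -2, 2, 0, 4] = [0, -2, 2, 0, 4] -> [0, -2, 2, 0, 4]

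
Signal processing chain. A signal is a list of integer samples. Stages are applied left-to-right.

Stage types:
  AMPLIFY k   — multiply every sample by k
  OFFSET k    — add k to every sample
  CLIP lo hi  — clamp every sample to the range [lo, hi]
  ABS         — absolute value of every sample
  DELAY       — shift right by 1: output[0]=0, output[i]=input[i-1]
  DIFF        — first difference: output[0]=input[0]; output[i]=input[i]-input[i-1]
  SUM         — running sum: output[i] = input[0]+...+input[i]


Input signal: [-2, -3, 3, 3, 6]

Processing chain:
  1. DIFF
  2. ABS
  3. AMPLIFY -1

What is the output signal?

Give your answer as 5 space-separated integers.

Answer: -2 -1 -6 0 -3

Derivation:
Input: [-2, -3, 3, 3, 6]
Stage 1 (DIFF): s[0]=-2, -3--2=-1, 3--3=6, 3-3=0, 6-3=3 -> [-2, -1, 6, 0, 3]
Stage 2 (ABS): |-2|=2, |-1|=1, |6|=6, |0|=0, |3|=3 -> [2, 1, 6, 0, 3]
Stage 3 (AMPLIFY -1): 2*-1=-2, 1*-1=-1, 6*-1=-6, 0*-1=0, 3*-1=-3 -> [-2, -1, -6, 0, -3]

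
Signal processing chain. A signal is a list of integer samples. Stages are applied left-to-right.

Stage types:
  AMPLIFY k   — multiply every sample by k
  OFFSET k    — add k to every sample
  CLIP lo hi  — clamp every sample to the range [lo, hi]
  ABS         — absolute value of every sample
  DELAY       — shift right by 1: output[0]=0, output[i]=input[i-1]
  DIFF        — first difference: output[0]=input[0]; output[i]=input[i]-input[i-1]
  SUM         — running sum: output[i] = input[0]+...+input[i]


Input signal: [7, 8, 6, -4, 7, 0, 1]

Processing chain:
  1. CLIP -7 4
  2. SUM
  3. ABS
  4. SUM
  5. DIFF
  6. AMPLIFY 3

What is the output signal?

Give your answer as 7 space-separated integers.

Answer: 12 24 36 24 36 36 39

Derivation:
Input: [7, 8, 6, -4, 7, 0, 1]
Stage 1 (CLIP -7 4): clip(7,-7,4)=4, clip(8,-7,4)=4, clip(6,-7,4)=4, clip(-4,-7,4)=-4, clip(7,-7,4)=4, clip(0,-7,4)=0, clip(1,-7,4)=1 -> [4, 4, 4, -4, 4, 0, 1]
Stage 2 (SUM): sum[0..0]=4, sum[0..1]=8, sum[0..2]=12, sum[0..3]=8, sum[0..4]=12, sum[0..5]=12, sum[0..6]=13 -> [4, 8, 12, 8, 12, 12, 13]
Stage 3 (ABS): |4|=4, |8|=8, |12|=12, |8|=8, |12|=12, |12|=12, |13|=13 -> [4, 8, 12, 8, 12, 12, 13]
Stage 4 (SUM): sum[0..0]=4, sum[0..1]=12, sum[0..2]=24, sum[0..3]=32, sum[0..4]=44, sum[0..5]=56, sum[0..6]=69 -> [4, 12, 24, 32, 44, 56, 69]
Stage 5 (DIFF): s[0]=4, 12-4=8, 24-12=12, 32-24=8, 44-32=12, 56-44=12, 69-56=13 -> [4, 8, 12, 8, 12, 12, 13]
Stage 6 (AMPLIFY 3): 4*3=12, 8*3=24, 12*3=36, 8*3=24, 12*3=36, 12*3=36, 13*3=39 -> [12, 24, 36, 24, 36, 36, 39]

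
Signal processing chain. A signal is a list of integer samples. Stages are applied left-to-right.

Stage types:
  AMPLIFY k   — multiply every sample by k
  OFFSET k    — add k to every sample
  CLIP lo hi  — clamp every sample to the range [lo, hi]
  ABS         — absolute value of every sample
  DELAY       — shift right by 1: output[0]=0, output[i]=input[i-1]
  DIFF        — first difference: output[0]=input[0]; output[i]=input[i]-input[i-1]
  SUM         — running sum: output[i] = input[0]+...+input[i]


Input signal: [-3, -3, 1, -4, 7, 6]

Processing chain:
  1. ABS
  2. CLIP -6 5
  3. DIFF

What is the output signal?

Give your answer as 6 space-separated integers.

Input: [-3, -3, 1, -4, 7, 6]
Stage 1 (ABS): |-3|=3, |-3|=3, |1|=1, |-4|=4, |7|=7, |6|=6 -> [3, 3, 1, 4, 7, 6]
Stage 2 (CLIP -6 5): clip(3,-6,5)=3, clip(3,-6,5)=3, clip(1,-6,5)=1, clip(4,-6,5)=4, clip(7,-6,5)=5, clip(6,-6,5)=5 -> [3, 3, 1, 4, 5, 5]
Stage 3 (DIFF): s[0]=3, 3-3=0, 1-3=-2, 4-1=3, 5-4=1, 5-5=0 -> [3, 0, -2, 3, 1, 0]

Answer: 3 0 -2 3 1 0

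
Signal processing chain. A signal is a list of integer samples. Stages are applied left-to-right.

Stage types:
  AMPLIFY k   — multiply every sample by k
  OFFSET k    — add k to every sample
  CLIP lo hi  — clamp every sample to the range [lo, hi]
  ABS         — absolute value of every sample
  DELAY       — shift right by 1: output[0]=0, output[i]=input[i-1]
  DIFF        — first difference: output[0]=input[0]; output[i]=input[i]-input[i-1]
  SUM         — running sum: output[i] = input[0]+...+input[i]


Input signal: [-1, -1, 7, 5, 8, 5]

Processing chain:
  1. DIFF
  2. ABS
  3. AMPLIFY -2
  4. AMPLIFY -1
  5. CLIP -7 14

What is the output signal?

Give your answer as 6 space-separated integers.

Input: [-1, -1, 7, 5, 8, 5]
Stage 1 (DIFF): s[0]=-1, -1--1=0, 7--1=8, 5-7=-2, 8-5=3, 5-8=-3 -> [-1, 0, 8, -2, 3, -3]
Stage 2 (ABS): |-1|=1, |0|=0, |8|=8, |-2|=2, |3|=3, |-3|=3 -> [1, 0, 8, 2, 3, 3]
Stage 3 (AMPLIFY -2): 1*-2=-2, 0*-2=0, 8*-2=-16, 2*-2=-4, 3*-2=-6, 3*-2=-6 -> [-2, 0, -16, -4, -6, -6]
Stage 4 (AMPLIFY -1): -2*-1=2, 0*-1=0, -16*-1=16, -4*-1=4, -6*-1=6, -6*-1=6 -> [2, 0, 16, 4, 6, 6]
Stage 5 (CLIP -7 14): clip(2,-7,14)=2, clip(0,-7,14)=0, clip(16,-7,14)=14, clip(4,-7,14)=4, clip(6,-7,14)=6, clip(6,-7,14)=6 -> [2, 0, 14, 4, 6, 6]

Answer: 2 0 14 4 6 6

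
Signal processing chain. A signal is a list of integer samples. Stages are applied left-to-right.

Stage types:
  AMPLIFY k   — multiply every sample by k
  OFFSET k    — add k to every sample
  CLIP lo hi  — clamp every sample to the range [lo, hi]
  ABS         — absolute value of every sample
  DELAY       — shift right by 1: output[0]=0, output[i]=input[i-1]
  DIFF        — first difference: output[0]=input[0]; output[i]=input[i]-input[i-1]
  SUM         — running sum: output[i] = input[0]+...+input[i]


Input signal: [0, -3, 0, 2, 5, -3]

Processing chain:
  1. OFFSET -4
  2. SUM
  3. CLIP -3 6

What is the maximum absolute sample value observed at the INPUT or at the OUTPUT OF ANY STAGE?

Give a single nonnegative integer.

Answer: 23

Derivation:
Input: [0, -3, 0, 2, 5, -3] (max |s|=5)
Stage 1 (OFFSET -4): 0+-4=-4, -3+-4=-7, 0+-4=-4, 2+-4=-2, 5+-4=1, -3+-4=-7 -> [-4, -7, -4, -2, 1, -7] (max |s|=7)
Stage 2 (SUM): sum[0..0]=-4, sum[0..1]=-11, sum[0..2]=-15, sum[0..3]=-17, sum[0..4]=-16, sum[0..5]=-23 -> [-4, -11, -15, -17, -16, -23] (max |s|=23)
Stage 3 (CLIP -3 6): clip(-4,-3,6)=-3, clip(-11,-3,6)=-3, clip(-15,-3,6)=-3, clip(-17,-3,6)=-3, clip(-16,-3,6)=-3, clip(-23,-3,6)=-3 -> [-3, -3, -3, -3, -3, -3] (max |s|=3)
Overall max amplitude: 23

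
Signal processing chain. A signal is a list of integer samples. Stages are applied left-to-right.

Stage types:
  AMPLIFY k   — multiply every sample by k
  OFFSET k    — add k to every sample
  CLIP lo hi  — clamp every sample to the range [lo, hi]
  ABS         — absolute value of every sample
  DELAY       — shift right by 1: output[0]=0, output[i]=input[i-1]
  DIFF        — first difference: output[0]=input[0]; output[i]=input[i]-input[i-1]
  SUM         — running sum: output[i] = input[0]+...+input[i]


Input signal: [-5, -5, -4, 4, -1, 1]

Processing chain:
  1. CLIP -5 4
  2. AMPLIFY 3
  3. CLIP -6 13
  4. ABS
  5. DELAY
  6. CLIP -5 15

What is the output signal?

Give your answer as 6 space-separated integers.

Answer: 0 6 6 6 12 3

Derivation:
Input: [-5, -5, -4, 4, -1, 1]
Stage 1 (CLIP -5 4): clip(-5,-5,4)=-5, clip(-5,-5,4)=-5, clip(-4,-5,4)=-4, clip(4,-5,4)=4, clip(-1,-5,4)=-1, clip(1,-5,4)=1 -> [-5, -5, -4, 4, -1, 1]
Stage 2 (AMPLIFY 3): -5*3=-15, -5*3=-15, -4*3=-12, 4*3=12, -1*3=-3, 1*3=3 -> [-15, -15, -12, 12, -3, 3]
Stage 3 (CLIP -6 13): clip(-15,-6,13)=-6, clip(-15,-6,13)=-6, clip(-12,-6,13)=-6, clip(12,-6,13)=12, clip(-3,-6,13)=-3, clip(3,-6,13)=3 -> [-6, -6, -6, 12, -3, 3]
Stage 4 (ABS): |-6|=6, |-6|=6, |-6|=6, |12|=12, |-3|=3, |3|=3 -> [6, 6, 6, 12, 3, 3]
Stage 5 (DELAY): [0, 6, 6, 6, 12, 3] = [0, 6, 6, 6, 12, 3] -> [0, 6, 6, 6, 12, 3]
Stage 6 (CLIP -5 15): clip(0,-5,15)=0, clip(6,-5,15)=6, clip(6,-5,15)=6, clip(6,-5,15)=6, clip(12,-5,15)=12, clip(3,-5,15)=3 -> [0, 6, 6, 6, 12, 3]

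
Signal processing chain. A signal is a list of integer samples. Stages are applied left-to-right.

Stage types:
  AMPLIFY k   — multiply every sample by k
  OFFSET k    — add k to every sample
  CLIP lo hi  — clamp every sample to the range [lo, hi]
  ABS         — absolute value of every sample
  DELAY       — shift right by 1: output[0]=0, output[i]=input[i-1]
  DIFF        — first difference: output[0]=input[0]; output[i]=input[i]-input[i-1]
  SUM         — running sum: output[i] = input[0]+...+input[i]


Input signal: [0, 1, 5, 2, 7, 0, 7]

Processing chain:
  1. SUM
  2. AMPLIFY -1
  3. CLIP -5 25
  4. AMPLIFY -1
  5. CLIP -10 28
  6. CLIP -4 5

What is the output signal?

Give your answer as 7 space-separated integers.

Input: [0, 1, 5, 2, 7, 0, 7]
Stage 1 (SUM): sum[0..0]=0, sum[0..1]=1, sum[0..2]=6, sum[0..3]=8, sum[0..4]=15, sum[0..5]=15, sum[0..6]=22 -> [0, 1, 6, 8, 15, 15, 22]
Stage 2 (AMPLIFY -1): 0*-1=0, 1*-1=-1, 6*-1=-6, 8*-1=-8, 15*-1=-15, 15*-1=-15, 22*-1=-22 -> [0, -1, -6, -8, -15, -15, -22]
Stage 3 (CLIP -5 25): clip(0,-5,25)=0, clip(-1,-5,25)=-1, clip(-6,-5,25)=-5, clip(-8,-5,25)=-5, clip(-15,-5,25)=-5, clip(-15,-5,25)=-5, clip(-22,-5,25)=-5 -> [0, -1, -5, -5, -5, -5, -5]
Stage 4 (AMPLIFY -1): 0*-1=0, -1*-1=1, -5*-1=5, -5*-1=5, -5*-1=5, -5*-1=5, -5*-1=5 -> [0, 1, 5, 5, 5, 5, 5]
Stage 5 (CLIP -10 28): clip(0,-10,28)=0, clip(1,-10,28)=1, clip(5,-10,28)=5, clip(5,-10,28)=5, clip(5,-10,28)=5, clip(5,-10,28)=5, clip(5,-10,28)=5 -> [0, 1, 5, 5, 5, 5, 5]
Stage 6 (CLIP -4 5): clip(0,-4,5)=0, clip(1,-4,5)=1, clip(5,-4,5)=5, clip(5,-4,5)=5, clip(5,-4,5)=5, clip(5,-4,5)=5, clip(5,-4,5)=5 -> [0, 1, 5, 5, 5, 5, 5]

Answer: 0 1 5 5 5 5 5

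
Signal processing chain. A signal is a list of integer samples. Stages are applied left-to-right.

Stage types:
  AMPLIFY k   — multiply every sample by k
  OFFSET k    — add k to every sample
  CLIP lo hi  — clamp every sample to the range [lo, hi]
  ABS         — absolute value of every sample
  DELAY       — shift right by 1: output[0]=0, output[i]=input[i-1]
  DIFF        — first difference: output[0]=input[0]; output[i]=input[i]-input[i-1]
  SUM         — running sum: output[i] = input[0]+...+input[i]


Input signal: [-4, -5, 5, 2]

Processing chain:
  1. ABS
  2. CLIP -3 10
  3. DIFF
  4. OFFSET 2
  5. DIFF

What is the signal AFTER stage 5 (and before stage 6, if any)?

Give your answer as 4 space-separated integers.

Input: [-4, -5, 5, 2]
Stage 1 (ABS): |-4|=4, |-5|=5, |5|=5, |2|=2 -> [4, 5, 5, 2]
Stage 2 (CLIP -3 10): clip(4,-3,10)=4, clip(5,-3,10)=5, clip(5,-3,10)=5, clip(2,-3,10)=2 -> [4, 5, 5, 2]
Stage 3 (DIFF): s[0]=4, 5-4=1, 5-5=0, 2-5=-3 -> [4, 1, 0, -3]
Stage 4 (OFFSET 2): 4+2=6, 1+2=3, 0+2=2, -3+2=-1 -> [6, 3, 2, -1]
Stage 5 (DIFF): s[0]=6, 3-6=-3, 2-3=-1, -1-2=-3 -> [6, -3, -1, -3]

Answer: 6 -3 -1 -3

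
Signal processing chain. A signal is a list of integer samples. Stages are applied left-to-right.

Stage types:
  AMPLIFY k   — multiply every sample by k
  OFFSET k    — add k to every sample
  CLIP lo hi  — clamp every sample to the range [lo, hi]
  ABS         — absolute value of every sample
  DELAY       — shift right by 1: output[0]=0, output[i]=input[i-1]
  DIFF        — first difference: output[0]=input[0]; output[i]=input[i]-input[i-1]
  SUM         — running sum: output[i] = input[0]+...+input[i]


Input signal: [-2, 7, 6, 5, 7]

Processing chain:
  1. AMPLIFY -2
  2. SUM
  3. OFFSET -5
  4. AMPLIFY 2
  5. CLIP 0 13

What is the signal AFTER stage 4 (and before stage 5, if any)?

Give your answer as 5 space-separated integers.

Answer: -2 -30 -54 -74 -102

Derivation:
Input: [-2, 7, 6, 5, 7]
Stage 1 (AMPLIFY -2): -2*-2=4, 7*-2=-14, 6*-2=-12, 5*-2=-10, 7*-2=-14 -> [4, -14, -12, -10, -14]
Stage 2 (SUM): sum[0..0]=4, sum[0..1]=-10, sum[0..2]=-22, sum[0..3]=-32, sum[0..4]=-46 -> [4, -10, -22, -32, -46]
Stage 3 (OFFSET -5): 4+-5=-1, -10+-5=-15, -22+-5=-27, -32+-5=-37, -46+-5=-51 -> [-1, -15, -27, -37, -51]
Stage 4 (AMPLIFY 2): -1*2=-2, -15*2=-30, -27*2=-54, -37*2=-74, -51*2=-102 -> [-2, -30, -54, -74, -102]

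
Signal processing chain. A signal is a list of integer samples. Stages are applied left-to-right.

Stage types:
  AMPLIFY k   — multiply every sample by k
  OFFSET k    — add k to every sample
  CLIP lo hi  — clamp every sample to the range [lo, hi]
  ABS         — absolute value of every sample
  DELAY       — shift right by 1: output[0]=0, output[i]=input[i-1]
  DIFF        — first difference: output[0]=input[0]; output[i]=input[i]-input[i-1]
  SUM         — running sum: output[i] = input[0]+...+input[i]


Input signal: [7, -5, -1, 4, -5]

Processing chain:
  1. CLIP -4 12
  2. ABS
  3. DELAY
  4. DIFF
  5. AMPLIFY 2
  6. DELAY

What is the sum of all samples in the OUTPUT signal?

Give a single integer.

Input: [7, -5, -1, 4, -5]
Stage 1 (CLIP -4 12): clip(7,-4,12)=7, clip(-5,-4,12)=-4, clip(-1,-4,12)=-1, clip(4,-4,12)=4, clip(-5,-4,12)=-4 -> [7, -4, -1, 4, -4]
Stage 2 (ABS): |7|=7, |-4|=4, |-1|=1, |4|=4, |-4|=4 -> [7, 4, 1, 4, 4]
Stage 3 (DELAY): [0, 7, 4, 1, 4] = [0, 7, 4, 1, 4] -> [0, 7, 4, 1, 4]
Stage 4 (DIFF): s[0]=0, 7-0=7, 4-7=-3, 1-4=-3, 4-1=3 -> [0, 7, -3, -3, 3]
Stage 5 (AMPLIFY 2): 0*2=0, 7*2=14, -3*2=-6, -3*2=-6, 3*2=6 -> [0, 14, -6, -6, 6]
Stage 6 (DELAY): [0, 0, 14, -6, -6] = [0, 0, 14, -6, -6] -> [0, 0, 14, -6, -6]
Output sum: 2

Answer: 2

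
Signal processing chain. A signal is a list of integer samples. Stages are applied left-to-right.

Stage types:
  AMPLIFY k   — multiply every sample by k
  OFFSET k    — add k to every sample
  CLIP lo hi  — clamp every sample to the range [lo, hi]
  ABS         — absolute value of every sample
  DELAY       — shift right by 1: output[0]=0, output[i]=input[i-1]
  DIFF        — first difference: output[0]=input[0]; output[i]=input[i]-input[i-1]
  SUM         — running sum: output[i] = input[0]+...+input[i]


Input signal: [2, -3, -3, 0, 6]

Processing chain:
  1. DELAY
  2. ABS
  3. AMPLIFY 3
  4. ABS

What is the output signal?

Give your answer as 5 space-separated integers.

Answer: 0 6 9 9 0

Derivation:
Input: [2, -3, -3, 0, 6]
Stage 1 (DELAY): [0, 2, -3, -3, 0] = [0, 2, -3, -3, 0] -> [0, 2, -3, -3, 0]
Stage 2 (ABS): |0|=0, |2|=2, |-3|=3, |-3|=3, |0|=0 -> [0, 2, 3, 3, 0]
Stage 3 (AMPLIFY 3): 0*3=0, 2*3=6, 3*3=9, 3*3=9, 0*3=0 -> [0, 6, 9, 9, 0]
Stage 4 (ABS): |0|=0, |6|=6, |9|=9, |9|=9, |0|=0 -> [0, 6, 9, 9, 0]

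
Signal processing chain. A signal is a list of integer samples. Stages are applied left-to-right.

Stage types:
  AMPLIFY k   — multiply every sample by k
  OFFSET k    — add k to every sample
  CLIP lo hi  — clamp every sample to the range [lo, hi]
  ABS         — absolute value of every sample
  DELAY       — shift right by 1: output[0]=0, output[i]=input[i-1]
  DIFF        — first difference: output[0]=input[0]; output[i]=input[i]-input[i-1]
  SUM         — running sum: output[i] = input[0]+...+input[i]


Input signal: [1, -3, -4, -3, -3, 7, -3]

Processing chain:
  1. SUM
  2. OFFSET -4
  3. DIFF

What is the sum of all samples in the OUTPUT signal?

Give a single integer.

Input: [1, -3, -4, -3, -3, 7, -3]
Stage 1 (SUM): sum[0..0]=1, sum[0..1]=-2, sum[0..2]=-6, sum[0..3]=-9, sum[0..4]=-12, sum[0..5]=-5, sum[0..6]=-8 -> [1, -2, -6, -9, -12, -5, -8]
Stage 2 (OFFSET -4): 1+-4=-3, -2+-4=-6, -6+-4=-10, -9+-4=-13, -12+-4=-16, -5+-4=-9, -8+-4=-12 -> [-3, -6, -10, -13, -16, -9, -12]
Stage 3 (DIFF): s[0]=-3, -6--3=-3, -10--6=-4, -13--10=-3, -16--13=-3, -9--16=7, -12--9=-3 -> [-3, -3, -4, -3, -3, 7, -3]
Output sum: -12

Answer: -12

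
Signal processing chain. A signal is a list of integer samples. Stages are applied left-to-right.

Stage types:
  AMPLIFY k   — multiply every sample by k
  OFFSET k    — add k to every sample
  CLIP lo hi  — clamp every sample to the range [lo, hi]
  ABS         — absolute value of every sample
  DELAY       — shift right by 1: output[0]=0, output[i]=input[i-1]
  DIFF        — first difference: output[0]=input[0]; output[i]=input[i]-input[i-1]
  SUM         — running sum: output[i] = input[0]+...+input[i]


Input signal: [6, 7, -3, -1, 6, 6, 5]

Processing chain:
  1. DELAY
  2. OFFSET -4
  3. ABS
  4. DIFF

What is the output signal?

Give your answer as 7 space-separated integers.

Answer: 4 -2 1 4 -2 -3 0

Derivation:
Input: [6, 7, -3, -1, 6, 6, 5]
Stage 1 (DELAY): [0, 6, 7, -3, -1, 6, 6] = [0, 6, 7, -3, -1, 6, 6] -> [0, 6, 7, -3, -1, 6, 6]
Stage 2 (OFFSET -4): 0+-4=-4, 6+-4=2, 7+-4=3, -3+-4=-7, -1+-4=-5, 6+-4=2, 6+-4=2 -> [-4, 2, 3, -7, -5, 2, 2]
Stage 3 (ABS): |-4|=4, |2|=2, |3|=3, |-7|=7, |-5|=5, |2|=2, |2|=2 -> [4, 2, 3, 7, 5, 2, 2]
Stage 4 (DIFF): s[0]=4, 2-4=-2, 3-2=1, 7-3=4, 5-7=-2, 2-5=-3, 2-2=0 -> [4, -2, 1, 4, -2, -3, 0]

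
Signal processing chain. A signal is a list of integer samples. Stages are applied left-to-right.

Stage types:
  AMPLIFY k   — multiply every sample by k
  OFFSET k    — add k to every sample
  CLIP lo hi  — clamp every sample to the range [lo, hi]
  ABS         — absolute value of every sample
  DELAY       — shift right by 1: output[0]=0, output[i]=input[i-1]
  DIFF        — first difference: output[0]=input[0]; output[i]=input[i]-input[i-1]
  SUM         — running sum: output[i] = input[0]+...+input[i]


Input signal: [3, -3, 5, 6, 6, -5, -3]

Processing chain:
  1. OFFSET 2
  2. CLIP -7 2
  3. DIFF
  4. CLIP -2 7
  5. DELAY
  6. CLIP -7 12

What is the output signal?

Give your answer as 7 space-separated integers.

Answer: 0 2 -2 3 0 0 -2

Derivation:
Input: [3, -3, 5, 6, 6, -5, -3]
Stage 1 (OFFSET 2): 3+2=5, -3+2=-1, 5+2=7, 6+2=8, 6+2=8, -5+2=-3, -3+2=-1 -> [5, -1, 7, 8, 8, -3, -1]
Stage 2 (CLIP -7 2): clip(5,-7,2)=2, clip(-1,-7,2)=-1, clip(7,-7,2)=2, clip(8,-7,2)=2, clip(8,-7,2)=2, clip(-3,-7,2)=-3, clip(-1,-7,2)=-1 -> [2, -1, 2, 2, 2, -3, -1]
Stage 3 (DIFF): s[0]=2, -1-2=-3, 2--1=3, 2-2=0, 2-2=0, -3-2=-5, -1--3=2 -> [2, -3, 3, 0, 0, -5, 2]
Stage 4 (CLIP -2 7): clip(2,-2,7)=2, clip(-3,-2,7)=-2, clip(3,-2,7)=3, clip(0,-2,7)=0, clip(0,-2,7)=0, clip(-5,-2,7)=-2, clip(2,-2,7)=2 -> [2, -2, 3, 0, 0, -2, 2]
Stage 5 (DELAY): [0, 2, -2, 3, 0, 0, -2] = [0, 2, -2, 3, 0, 0, -2] -> [0, 2, -2, 3, 0, 0, -2]
Stage 6 (CLIP -7 12): clip(0,-7,12)=0, clip(2,-7,12)=2, clip(-2,-7,12)=-2, clip(3,-7,12)=3, clip(0,-7,12)=0, clip(0,-7,12)=0, clip(-2,-7,12)=-2 -> [0, 2, -2, 3, 0, 0, -2]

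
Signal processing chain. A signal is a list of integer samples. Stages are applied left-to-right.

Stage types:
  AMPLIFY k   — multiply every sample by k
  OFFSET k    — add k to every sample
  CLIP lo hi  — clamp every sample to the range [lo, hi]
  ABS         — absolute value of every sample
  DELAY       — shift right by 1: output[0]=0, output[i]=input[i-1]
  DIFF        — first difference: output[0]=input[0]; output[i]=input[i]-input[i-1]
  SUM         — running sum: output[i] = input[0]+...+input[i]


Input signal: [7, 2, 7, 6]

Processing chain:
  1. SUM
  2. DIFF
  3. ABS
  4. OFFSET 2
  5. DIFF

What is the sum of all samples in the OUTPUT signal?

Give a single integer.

Answer: 8

Derivation:
Input: [7, 2, 7, 6]
Stage 1 (SUM): sum[0..0]=7, sum[0..1]=9, sum[0..2]=16, sum[0..3]=22 -> [7, 9, 16, 22]
Stage 2 (DIFF): s[0]=7, 9-7=2, 16-9=7, 22-16=6 -> [7, 2, 7, 6]
Stage 3 (ABS): |7|=7, |2|=2, |7|=7, |6|=6 -> [7, 2, 7, 6]
Stage 4 (OFFSET 2): 7+2=9, 2+2=4, 7+2=9, 6+2=8 -> [9, 4, 9, 8]
Stage 5 (DIFF): s[0]=9, 4-9=-5, 9-4=5, 8-9=-1 -> [9, -5, 5, -1]
Output sum: 8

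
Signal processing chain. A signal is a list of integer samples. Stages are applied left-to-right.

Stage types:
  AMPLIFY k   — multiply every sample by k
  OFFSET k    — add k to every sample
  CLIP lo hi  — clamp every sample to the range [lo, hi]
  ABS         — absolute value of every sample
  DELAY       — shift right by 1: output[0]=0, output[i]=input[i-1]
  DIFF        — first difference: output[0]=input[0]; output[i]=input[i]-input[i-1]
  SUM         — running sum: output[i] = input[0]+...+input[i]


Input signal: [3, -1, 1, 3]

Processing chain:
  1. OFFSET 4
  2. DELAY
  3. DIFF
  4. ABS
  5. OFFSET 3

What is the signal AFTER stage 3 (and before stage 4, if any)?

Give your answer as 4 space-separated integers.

Input: [3, -1, 1, 3]
Stage 1 (OFFSET 4): 3+4=7, -1+4=3, 1+4=5, 3+4=7 -> [7, 3, 5, 7]
Stage 2 (DELAY): [0, 7, 3, 5] = [0, 7, 3, 5] -> [0, 7, 3, 5]
Stage 3 (DIFF): s[0]=0, 7-0=7, 3-7=-4, 5-3=2 -> [0, 7, -4, 2]

Answer: 0 7 -4 2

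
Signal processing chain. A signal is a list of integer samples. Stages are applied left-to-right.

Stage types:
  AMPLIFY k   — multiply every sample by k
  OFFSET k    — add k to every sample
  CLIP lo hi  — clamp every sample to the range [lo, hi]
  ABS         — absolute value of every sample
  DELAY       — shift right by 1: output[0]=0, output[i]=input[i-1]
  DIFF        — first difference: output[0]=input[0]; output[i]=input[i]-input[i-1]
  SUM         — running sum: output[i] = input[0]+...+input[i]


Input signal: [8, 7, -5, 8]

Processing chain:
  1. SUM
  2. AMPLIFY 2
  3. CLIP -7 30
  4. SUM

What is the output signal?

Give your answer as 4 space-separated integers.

Answer: 16 46 66 96

Derivation:
Input: [8, 7, -5, 8]
Stage 1 (SUM): sum[0..0]=8, sum[0..1]=15, sum[0..2]=10, sum[0..3]=18 -> [8, 15, 10, 18]
Stage 2 (AMPLIFY 2): 8*2=16, 15*2=30, 10*2=20, 18*2=36 -> [16, 30, 20, 36]
Stage 3 (CLIP -7 30): clip(16,-7,30)=16, clip(30,-7,30)=30, clip(20,-7,30)=20, clip(36,-7,30)=30 -> [16, 30, 20, 30]
Stage 4 (SUM): sum[0..0]=16, sum[0..1]=46, sum[0..2]=66, sum[0..3]=96 -> [16, 46, 66, 96]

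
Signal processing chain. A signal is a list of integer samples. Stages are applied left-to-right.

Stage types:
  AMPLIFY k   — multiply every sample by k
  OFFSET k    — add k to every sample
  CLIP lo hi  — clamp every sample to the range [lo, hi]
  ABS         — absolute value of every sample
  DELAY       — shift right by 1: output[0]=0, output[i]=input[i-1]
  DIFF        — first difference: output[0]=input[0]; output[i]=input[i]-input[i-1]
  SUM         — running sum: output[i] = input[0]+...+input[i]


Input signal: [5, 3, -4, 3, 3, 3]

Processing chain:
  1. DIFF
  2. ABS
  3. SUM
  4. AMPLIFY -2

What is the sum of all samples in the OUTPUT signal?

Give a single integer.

Answer: -178

Derivation:
Input: [5, 3, -4, 3, 3, 3]
Stage 1 (DIFF): s[0]=5, 3-5=-2, -4-3=-7, 3--4=7, 3-3=0, 3-3=0 -> [5, -2, -7, 7, 0, 0]
Stage 2 (ABS): |5|=5, |-2|=2, |-7|=7, |7|=7, |0|=0, |0|=0 -> [5, 2, 7, 7, 0, 0]
Stage 3 (SUM): sum[0..0]=5, sum[0..1]=7, sum[0..2]=14, sum[0..3]=21, sum[0..4]=21, sum[0..5]=21 -> [5, 7, 14, 21, 21, 21]
Stage 4 (AMPLIFY -2): 5*-2=-10, 7*-2=-14, 14*-2=-28, 21*-2=-42, 21*-2=-42, 21*-2=-42 -> [-10, -14, -28, -42, -42, -42]
Output sum: -178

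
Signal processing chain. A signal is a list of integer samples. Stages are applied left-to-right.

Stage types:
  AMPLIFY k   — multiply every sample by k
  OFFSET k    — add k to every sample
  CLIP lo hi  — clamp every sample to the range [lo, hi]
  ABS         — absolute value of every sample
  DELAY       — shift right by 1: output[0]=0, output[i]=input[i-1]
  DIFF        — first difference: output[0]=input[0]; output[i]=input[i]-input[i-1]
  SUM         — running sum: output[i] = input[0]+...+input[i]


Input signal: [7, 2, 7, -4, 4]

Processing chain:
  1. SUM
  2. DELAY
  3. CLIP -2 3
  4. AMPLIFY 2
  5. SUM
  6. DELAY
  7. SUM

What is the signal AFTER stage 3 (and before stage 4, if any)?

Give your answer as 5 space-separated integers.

Input: [7, 2, 7, -4, 4]
Stage 1 (SUM): sum[0..0]=7, sum[0..1]=9, sum[0..2]=16, sum[0..3]=12, sum[0..4]=16 -> [7, 9, 16, 12, 16]
Stage 2 (DELAY): [0, 7, 9, 16, 12] = [0, 7, 9, 16, 12] -> [0, 7, 9, 16, 12]
Stage 3 (CLIP -2 3): clip(0,-2,3)=0, clip(7,-2,3)=3, clip(9,-2,3)=3, clip(16,-2,3)=3, clip(12,-2,3)=3 -> [0, 3, 3, 3, 3]

Answer: 0 3 3 3 3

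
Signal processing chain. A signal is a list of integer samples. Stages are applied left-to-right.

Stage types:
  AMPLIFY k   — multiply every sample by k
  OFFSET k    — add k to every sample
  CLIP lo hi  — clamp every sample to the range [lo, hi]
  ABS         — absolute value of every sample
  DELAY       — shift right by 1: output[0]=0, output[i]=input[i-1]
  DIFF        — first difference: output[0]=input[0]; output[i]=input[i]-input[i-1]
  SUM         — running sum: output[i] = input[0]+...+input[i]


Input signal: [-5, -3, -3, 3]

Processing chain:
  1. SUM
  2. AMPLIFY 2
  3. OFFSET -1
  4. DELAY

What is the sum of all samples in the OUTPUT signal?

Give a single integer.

Answer: -51

Derivation:
Input: [-5, -3, -3, 3]
Stage 1 (SUM): sum[0..0]=-5, sum[0..1]=-8, sum[0..2]=-11, sum[0..3]=-8 -> [-5, -8, -11, -8]
Stage 2 (AMPLIFY 2): -5*2=-10, -8*2=-16, -11*2=-22, -8*2=-16 -> [-10, -16, -22, -16]
Stage 3 (OFFSET -1): -10+-1=-11, -16+-1=-17, -22+-1=-23, -16+-1=-17 -> [-11, -17, -23, -17]
Stage 4 (DELAY): [0, -11, -17, -23] = [0, -11, -17, -23] -> [0, -11, -17, -23]
Output sum: -51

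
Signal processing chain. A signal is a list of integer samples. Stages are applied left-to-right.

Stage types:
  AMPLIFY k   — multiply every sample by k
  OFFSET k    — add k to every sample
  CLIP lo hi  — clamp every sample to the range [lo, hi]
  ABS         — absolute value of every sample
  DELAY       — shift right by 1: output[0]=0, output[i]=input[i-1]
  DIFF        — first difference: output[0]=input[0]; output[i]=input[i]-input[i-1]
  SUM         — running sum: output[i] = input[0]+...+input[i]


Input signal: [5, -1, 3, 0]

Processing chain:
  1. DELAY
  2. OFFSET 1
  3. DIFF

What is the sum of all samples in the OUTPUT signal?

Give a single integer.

Answer: 4

Derivation:
Input: [5, -1, 3, 0]
Stage 1 (DELAY): [0, 5, -1, 3] = [0, 5, -1, 3] -> [0, 5, -1, 3]
Stage 2 (OFFSET 1): 0+1=1, 5+1=6, -1+1=0, 3+1=4 -> [1, 6, 0, 4]
Stage 3 (DIFF): s[0]=1, 6-1=5, 0-6=-6, 4-0=4 -> [1, 5, -6, 4]
Output sum: 4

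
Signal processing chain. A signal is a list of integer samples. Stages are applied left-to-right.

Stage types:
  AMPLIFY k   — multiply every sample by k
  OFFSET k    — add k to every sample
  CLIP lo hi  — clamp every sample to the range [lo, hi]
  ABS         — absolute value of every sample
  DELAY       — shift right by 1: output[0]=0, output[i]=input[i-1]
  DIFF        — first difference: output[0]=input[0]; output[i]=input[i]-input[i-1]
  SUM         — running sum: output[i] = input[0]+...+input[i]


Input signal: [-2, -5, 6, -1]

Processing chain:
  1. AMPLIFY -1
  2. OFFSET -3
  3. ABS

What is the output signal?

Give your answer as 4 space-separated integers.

Answer: 1 2 9 2

Derivation:
Input: [-2, -5, 6, -1]
Stage 1 (AMPLIFY -1): -2*-1=2, -5*-1=5, 6*-1=-6, -1*-1=1 -> [2, 5, -6, 1]
Stage 2 (OFFSET -3): 2+-3=-1, 5+-3=2, -6+-3=-9, 1+-3=-2 -> [-1, 2, -9, -2]
Stage 3 (ABS): |-1|=1, |2|=2, |-9|=9, |-2|=2 -> [1, 2, 9, 2]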